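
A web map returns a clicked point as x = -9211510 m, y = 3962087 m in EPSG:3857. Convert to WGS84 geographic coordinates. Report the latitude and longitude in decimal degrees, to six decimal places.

lat 33.501699°, lon -82.748402°

R = 6378137 m. λ = x/R = -82.74840223°.
φ = 2·arctan(exp(y/R)) − 90° = 2·arctan(1.86116) − 90° = 33.50169879°.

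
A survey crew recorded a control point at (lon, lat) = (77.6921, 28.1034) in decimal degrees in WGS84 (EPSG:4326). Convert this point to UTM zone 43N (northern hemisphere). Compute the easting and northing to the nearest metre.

E 764495 m, N 3111585 m

Zone 43 central meridian λ₀ = 6×43 − 183 = 75°; Δλ = +2.6921°.
Transverse Mercator on WGS84 with k₀ = 0.9996 gives E = 764495.487 m, N = 3111585.093 m.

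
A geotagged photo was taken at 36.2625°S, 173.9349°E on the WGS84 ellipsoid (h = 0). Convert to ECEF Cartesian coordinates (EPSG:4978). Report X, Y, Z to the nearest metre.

X -5120004 m, Y 544016 m, Z -3751717 m

WGS84: a = 6378137 m, e² = 0.006694380; N(φ) = a/√(1−e²sin²φ) = 6385619.146 m.
X = (N+h)·cosφ·cosλ = -5120003.605 m; Y = (N+h)·cosφ·sinλ = 544016.429 m; Z = (N(1−e²)+h)·sinφ = -3751716.917 m.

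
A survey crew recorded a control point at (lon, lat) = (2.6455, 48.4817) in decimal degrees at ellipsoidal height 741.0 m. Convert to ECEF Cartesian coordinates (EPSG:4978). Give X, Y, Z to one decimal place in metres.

WGS84: a = 6378137 m, e² = 0.006694380; N(φ) = a/√(1−e²sin²φ) = 6390139.328 m.
X = (N+h)·cosφ·cosλ = 4231739.128 m; Y = (N+h)·cosφ·sinλ = 195529.730 m; Z = (N(1−e²)+h)·sinφ = 4753103.799 m.

X 4231739.1 m, Y 195529.7 m, Z 4753103.8 m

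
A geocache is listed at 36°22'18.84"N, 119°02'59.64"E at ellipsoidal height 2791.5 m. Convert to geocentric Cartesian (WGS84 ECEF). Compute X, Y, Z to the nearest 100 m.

X -2497700 m, Y 4496800 m, Z 3763200 m

WGS84: a = 6378137 m, e² = 0.006694380; N(φ) = a/√(1−e²sin²φ) = 6385658.189 m.
X = (N+h)·cosφ·cosλ = -2497720.831 m; Y = (N+h)·cosφ·sinλ = 4496767.112 m; Z = (N(1−e²)+h)·sinφ = 3763153.798 m.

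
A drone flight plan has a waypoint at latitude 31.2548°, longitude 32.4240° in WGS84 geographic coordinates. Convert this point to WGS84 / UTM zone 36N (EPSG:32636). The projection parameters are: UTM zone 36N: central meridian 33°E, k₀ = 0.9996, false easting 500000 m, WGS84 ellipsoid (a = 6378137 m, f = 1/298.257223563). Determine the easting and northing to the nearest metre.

E 445158 m, N 3457984 m

Zone 36 central meridian λ₀ = 6×36 − 183 = 33°; Δλ = -0.5760°.
Transverse Mercator on WGS84 with k₀ = 0.9996 gives E = 445157.873 m, N = 3457983.763 m.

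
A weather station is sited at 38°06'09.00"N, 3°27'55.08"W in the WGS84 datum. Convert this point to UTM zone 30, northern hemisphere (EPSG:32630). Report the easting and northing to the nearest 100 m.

E 459200 m, N 4217300 m

Zone 30 central meridian λ₀ = 6×30 − 183 = -3°; Δλ = -0.4653°.
Transverse Mercator on WGS84 with k₀ = 0.9996 gives E = 459204.721 m, N = 4217289.926 m.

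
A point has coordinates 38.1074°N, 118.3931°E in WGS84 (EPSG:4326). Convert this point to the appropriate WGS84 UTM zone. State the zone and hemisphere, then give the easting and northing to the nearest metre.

Zone 50N: E 622135 m, N 4218648 m

Longitude 118.3931° lies in the 6° band [114°, 120°), giving zone 50; latitude is north of the equator, so 50N.
Zone 50 central meridian λ₀ = 6×50 − 183 = 117°; Δλ = +1.3931°.
Transverse Mercator on WGS84 with k₀ = 0.9996 gives E = 622134.762 m, N = 4218647.812 m.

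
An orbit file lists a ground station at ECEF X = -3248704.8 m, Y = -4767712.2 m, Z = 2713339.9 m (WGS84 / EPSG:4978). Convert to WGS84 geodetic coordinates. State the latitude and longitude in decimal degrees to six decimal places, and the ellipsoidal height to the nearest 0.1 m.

lat 25.336300°, lon -124.270400°, h 1281.7 m

λ = atan2(Y, X) = -124.27040012°; p = √(X²+Y²) = 5769329.5 m.
Bowring's method on WGS84 (a = 6378137 m, b = 6356752.314 m) gives φ = 25.33629961°, h = 1281.743 m.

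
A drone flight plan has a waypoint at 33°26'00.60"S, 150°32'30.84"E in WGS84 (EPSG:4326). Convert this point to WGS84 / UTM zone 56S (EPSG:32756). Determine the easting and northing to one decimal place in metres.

Zone 56 central meridian λ₀ = 6×56 − 183 = 153°; Δλ = -2.4581°.
Transverse Mercator on WGS84 with k₀ = 0.9996 gives E = 271476.275 m, N = 6297951.649 m.

E 271476.3 m, N 6297951.6 m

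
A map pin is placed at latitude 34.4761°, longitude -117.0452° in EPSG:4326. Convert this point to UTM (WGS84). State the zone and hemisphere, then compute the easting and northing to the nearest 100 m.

Zone 11N: E 495800 m, N 3814900 m

Longitude -117.0452° lies in the 6° band [-120°, -114°), giving zone 11; latitude is north of the equator, so 11N.
Zone 11 central meridian λ₀ = 6×11 − 183 = -117°; Δλ = -0.0452°.
Transverse Mercator on WGS84 with k₀ = 0.9996 gives E = 495849.309 m, N = 3814947.979 m.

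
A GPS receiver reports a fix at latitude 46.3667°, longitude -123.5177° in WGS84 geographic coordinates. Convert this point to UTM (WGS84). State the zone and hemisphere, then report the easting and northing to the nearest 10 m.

Zone 10N: E 460180 m, N 5134920 m

Longitude -123.5177° lies in the 6° band [-126°, -120°), giving zone 10; latitude is north of the equator, so 10N.
Zone 10 central meridian λ₀ = 6×10 − 183 = -123°; Δλ = -0.5177°.
Transverse Mercator on WGS84 with k₀ = 0.9996 gives E = 460178.956 m, N = 5134921.900 m.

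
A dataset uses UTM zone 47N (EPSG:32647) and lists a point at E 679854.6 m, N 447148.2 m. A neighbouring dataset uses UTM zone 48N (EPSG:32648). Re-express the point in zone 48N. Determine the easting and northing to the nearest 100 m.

E 13400 m, N 448300 m

UTM 47N → geographic: φ = 4.04380003°, λ = 100.62009964°.
UTM 48N (λ₀ = 105°) forward: E = 13359.370 m, N = 448282.468 m.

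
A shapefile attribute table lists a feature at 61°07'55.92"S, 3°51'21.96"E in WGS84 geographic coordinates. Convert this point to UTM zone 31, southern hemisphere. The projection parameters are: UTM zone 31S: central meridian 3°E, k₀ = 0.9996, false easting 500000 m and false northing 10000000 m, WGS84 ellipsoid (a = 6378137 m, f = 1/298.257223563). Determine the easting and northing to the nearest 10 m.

E 546110 m, N 3222190 m

Zone 31 central meridian λ₀ = 6×31 − 183 = 3°; Δλ = +0.8561°.
Transverse Mercator on WGS84 with k₀ = 0.9996 gives E = 546109.411 m, N = 3222185.789 m.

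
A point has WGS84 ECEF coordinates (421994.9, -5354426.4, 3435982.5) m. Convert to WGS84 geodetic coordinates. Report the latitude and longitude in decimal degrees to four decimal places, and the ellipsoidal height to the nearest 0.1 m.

λ = atan2(Y, X) = -85.49369998°; p = √(X²+Y²) = 5371029.9 m.
Bowring's method on WGS84 (a = 6378137 m, b = 6356752.314 m) gives φ = 32.78289969°, h = 4139.390 m.

lat 32.7829°, lon -85.4937°, h 4139.4 m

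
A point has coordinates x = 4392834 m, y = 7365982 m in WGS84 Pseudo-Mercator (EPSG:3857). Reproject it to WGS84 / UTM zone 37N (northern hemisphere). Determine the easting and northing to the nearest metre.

E 529506 m, N 6097248 m

Web Mercator inverse (R = 6378137 m) → φ = 55.02120160°, λ = 39.46149923°.
UTM 37N forward: E = 529505.750 m, N = 6097248.084 m.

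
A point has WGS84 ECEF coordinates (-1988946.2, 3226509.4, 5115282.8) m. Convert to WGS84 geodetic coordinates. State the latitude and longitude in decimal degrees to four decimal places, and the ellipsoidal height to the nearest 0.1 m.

λ = atan2(Y, X) = 121.65129926°; p = √(X²+Y²) = 3790286.3 m.
Bowring's method on WGS84 (a = 6378137 m, b = 6356752.314 m) gives φ = 53.64639975°, h = 2197.897 m.

lat 53.6464°, lon 121.6513°, h 2197.9 m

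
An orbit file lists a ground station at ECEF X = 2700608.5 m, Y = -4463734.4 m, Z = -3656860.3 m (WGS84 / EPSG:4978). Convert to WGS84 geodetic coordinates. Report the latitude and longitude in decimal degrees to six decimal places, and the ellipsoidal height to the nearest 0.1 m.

λ = atan2(Y, X) = -58.82559961°; p = √(X²+Y²) = 5217107.5 m.
Bowring's method on WGS84 (a = 6378137 m, b = 6356752.314 m) gives φ = -35.20909995°, h = 25.959 m.

lat -35.209100°, lon -58.825600°, h 26.0 m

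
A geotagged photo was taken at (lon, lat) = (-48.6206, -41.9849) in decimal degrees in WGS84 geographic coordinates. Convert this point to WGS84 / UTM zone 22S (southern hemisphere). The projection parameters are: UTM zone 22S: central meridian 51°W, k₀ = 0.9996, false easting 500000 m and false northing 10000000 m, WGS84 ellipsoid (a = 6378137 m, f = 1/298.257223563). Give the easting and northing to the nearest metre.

Zone 22 central meridian λ₀ = 6×22 − 183 = -51°; Δλ = +2.3794°.
Transverse Mercator on WGS84 with k₀ = 0.9996 gives E = 697108.883 m, N = 5349161.655 m.

E 697109 m, N 5349162 m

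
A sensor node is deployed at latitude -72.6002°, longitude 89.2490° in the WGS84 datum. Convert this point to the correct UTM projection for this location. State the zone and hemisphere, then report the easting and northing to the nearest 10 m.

Zone 45S: E 575050 m, N 1942710 m

Longitude 89.2490° lies in the 6° band [84°, 90°), giving zone 45; latitude is south of the equator, so 45S.
Zone 45 central meridian λ₀ = 6×45 − 183 = 87°; Δλ = +2.2490°.
Transverse Mercator on WGS84 with k₀ = 0.9996 gives E = 575049.646 m, N = 1942712.407 m.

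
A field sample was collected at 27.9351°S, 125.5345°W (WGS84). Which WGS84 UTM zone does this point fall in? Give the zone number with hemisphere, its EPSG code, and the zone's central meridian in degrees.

UTM zone = ⌊(λ + 180)/6⌋ + 1; -125.5345° ∈ [-126°, -120°) → zone 10.
Hemisphere: S (φ < 0).
Central meridian λ₀ = 6×10 − 183 = -123°.
EPSG code: 32710.

Zone 10S (EPSG:32710), central meridian -123°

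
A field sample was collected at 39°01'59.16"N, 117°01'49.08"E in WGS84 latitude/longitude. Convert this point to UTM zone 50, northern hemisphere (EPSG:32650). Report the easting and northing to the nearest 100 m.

Zone 50 central meridian λ₀ = 6×50 − 183 = 117°; Δλ = +0.0303°.
Transverse Mercator on WGS84 with k₀ = 0.9996 gives E = 502622.507 m, N = 4320450.173 m.

E 502600 m, N 4320500 m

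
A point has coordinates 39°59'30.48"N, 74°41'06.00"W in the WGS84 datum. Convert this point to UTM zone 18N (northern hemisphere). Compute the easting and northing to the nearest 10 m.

Zone 18 central meridian λ₀ = 6×18 − 183 = -75°; Δλ = +0.3150°.
Transverse Mercator on WGS84 with k₀ = 0.9996 gives E = 526891.545 m, N = 4426894.608 m.

E 526890 m, N 4426890 m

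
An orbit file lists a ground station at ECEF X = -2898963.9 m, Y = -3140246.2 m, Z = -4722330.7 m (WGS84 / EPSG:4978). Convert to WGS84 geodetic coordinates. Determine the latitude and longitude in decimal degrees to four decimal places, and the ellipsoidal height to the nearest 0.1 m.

λ = atan2(Y, X) = -132.71209998°; p = √(X²+Y²) = 4273773.3 m.
Bowring's method on WGS84 (a = 6378137 m, b = 6356752.314 m) gives φ = -48.04580022°, h = 2754.270 m.

lat -48.0458°, lon -132.7121°, h 2754.3 m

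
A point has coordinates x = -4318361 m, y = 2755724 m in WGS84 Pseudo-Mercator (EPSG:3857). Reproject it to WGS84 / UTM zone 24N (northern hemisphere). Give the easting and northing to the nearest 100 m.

E 521100 m, N 2656300 m

Web Mercator inverse (R = 6378137 m) → φ = 24.01900400°, λ = -38.79249689°.
UTM 24N forward: E = 521102.295 m, N = 2656346.102 m.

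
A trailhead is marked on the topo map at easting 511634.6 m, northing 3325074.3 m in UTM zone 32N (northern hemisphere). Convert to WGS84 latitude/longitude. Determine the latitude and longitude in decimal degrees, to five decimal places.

Zone 32N: λ₀ = 9°, k₀ = 0.9996, false easting 500000 m.
Meridian distance M = (N − FN)/k₀ = 3326404.9 m.
Inverse transverse Mercator on WGS84 gives φ = 30.05669967°, λ = 9.12069983°.

lat 30.05670°, lon 9.12070°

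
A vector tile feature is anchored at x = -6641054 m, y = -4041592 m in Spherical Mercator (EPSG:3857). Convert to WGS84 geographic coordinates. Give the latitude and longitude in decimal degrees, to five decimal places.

R = 6378137 m. λ = x/R = -59.65760311°.
φ = 2·arctan(exp(y/R)) − 90° = 2·arctan(0.53064) − 90° = -34.09519825°.

lat -34.09520°, lon -59.65760°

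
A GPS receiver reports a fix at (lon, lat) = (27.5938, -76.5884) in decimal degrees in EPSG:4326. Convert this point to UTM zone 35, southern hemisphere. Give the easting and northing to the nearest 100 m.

E 515400 m, N 1499100 m

Zone 35 central meridian λ₀ = 6×35 − 183 = 27°; Δλ = +0.5938°.
Transverse Mercator on WGS84 with k₀ = 0.9996 gives E = 515374.297 m, N = 1499079.957 m.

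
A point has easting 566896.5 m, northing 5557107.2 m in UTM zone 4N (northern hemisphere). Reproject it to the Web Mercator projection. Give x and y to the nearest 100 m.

Unproject from UTM 4N (λ₀ = -159°) → φ = 50.16240006°, λ = -158.06339961°.
Web Mercator (R = 6378137 m): x = -17595537.158 m, y = 6474448.317 m.

x -17595500 m, y 6474400 m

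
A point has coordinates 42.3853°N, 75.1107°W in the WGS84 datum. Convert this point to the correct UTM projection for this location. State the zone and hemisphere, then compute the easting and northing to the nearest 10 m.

Longitude -75.1107° lies in the 6° band [-78°, -72°), giving zone 18; latitude is north of the equator, so 18N.
Zone 18 central meridian λ₀ = 6×18 − 183 = -75°; Δλ = -0.1107°.
Transverse Mercator on WGS84 with k₀ = 0.9996 gives E = 490887.603 m, N = 4692563.018 m.

Zone 18N: E 490890 m, N 4692560 m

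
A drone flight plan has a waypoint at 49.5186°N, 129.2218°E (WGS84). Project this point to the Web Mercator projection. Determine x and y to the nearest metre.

Web Mercator is spherical with R = a = 6378137 m.
x = R·λ = 6378137 × 2.255345875 = 14384904.975 m.
y = R·ln tan(π/4 + φ/2) = 6378137 × 0.997676830 = 6363319.504 m.

x 14384905 m, y 6363320 m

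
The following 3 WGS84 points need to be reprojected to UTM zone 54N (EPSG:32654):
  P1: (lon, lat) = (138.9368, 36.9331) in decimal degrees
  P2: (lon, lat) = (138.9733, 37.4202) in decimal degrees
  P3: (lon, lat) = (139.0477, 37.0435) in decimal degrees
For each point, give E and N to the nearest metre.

UTM zone 54N: λ₀ = 141°, k₀ = 0.9996.
P1 (36.9331°, 138.9368°) → (316252.735, 4089439.391) m.
P2 (37.4202°, 138.9733°) → (320659.496, 4143416.042) m.
P3 (37.0435°, 139.0477°) → (326381.731, 4101480.306) m.

P1: E 316253 m, N 4089439 m; P2: E 320659 m, N 4143416 m; P3: E 326382 m, N 4101480 m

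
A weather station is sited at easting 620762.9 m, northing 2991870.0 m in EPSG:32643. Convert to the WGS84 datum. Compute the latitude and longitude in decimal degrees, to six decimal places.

Zone 43N: λ₀ = 75°, k₀ = 0.9996, false easting 500000 m.
Meridian distance M = (N − FN)/k₀ = 2993067.2 m.
Inverse transverse Mercator on WGS84 gives φ = 27.04380009°, λ = 76.21759956°.

lat 27.043800°, lon 76.217600°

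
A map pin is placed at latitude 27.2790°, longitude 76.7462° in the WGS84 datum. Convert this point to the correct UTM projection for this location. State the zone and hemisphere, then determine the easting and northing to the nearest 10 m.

Longitude 76.7462° lies in the 6° band [72°, 78°), giving zone 43; latitude is north of the equator, so 43N.
Zone 43 central meridian λ₀ = 6×43 − 183 = 75°; Δλ = +1.7462°.
Transverse Mercator on WGS84 with k₀ = 0.9996 gives E = 672835.574 m, N = 3018545.027 m.

Zone 43N: E 672840 m, N 3018550 m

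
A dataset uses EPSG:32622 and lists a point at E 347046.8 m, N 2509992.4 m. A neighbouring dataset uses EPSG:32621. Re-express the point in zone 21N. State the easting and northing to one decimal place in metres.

UTM 22N → geographic: φ = 22.69019962°, λ = -52.48900016°.
UTM 21N (λ₀ = -57°) forward: E = 963681.186 m, N = 2516276.741 m.

E 963681.2 m, N 2516276.7 m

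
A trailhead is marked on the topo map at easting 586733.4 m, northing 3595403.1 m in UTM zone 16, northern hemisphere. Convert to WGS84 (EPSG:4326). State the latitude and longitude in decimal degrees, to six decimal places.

lat 32.492500°, lon -86.076800°

Zone 16N: λ₀ = -87°, k₀ = 0.9996, false easting 500000 m.
Meridian distance M = (N − FN)/k₀ = 3596841.8 m.
Inverse transverse Mercator on WGS84 gives φ = 32.49249985°, λ = -86.07680041°.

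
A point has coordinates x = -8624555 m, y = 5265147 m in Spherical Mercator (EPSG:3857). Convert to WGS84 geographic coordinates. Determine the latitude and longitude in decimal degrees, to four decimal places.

R = 6378137 m. λ = x/R = -77.47569575°.
φ = 2·arctan(exp(y/R)) − 90° = 2·arctan(2.28302) − 90° = 42.69159728°.

lat 42.6916°, lon -77.4757°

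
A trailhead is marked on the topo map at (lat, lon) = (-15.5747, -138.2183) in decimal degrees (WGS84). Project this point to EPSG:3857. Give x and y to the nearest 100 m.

Web Mercator is spherical with R = a = 6378137 m.
x = R·λ = 6378137 × -2.412364422 = -15386390.774 m.
y = R·ln tan(π/4 + φ/2) = 6378137 × -0.275240644 = -1755522.534 m.

x -15386400 m, y -1755500 m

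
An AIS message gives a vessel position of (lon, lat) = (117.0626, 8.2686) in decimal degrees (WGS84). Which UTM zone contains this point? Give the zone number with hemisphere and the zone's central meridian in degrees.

UTM zone = ⌊(λ + 180)/6⌋ + 1; 117.0626° ∈ [114°, 120°) → zone 50.
Hemisphere: N (φ ≥ 0).
Central meridian λ₀ = 6×50 − 183 = 117°.

Zone 50N, central meridian 117°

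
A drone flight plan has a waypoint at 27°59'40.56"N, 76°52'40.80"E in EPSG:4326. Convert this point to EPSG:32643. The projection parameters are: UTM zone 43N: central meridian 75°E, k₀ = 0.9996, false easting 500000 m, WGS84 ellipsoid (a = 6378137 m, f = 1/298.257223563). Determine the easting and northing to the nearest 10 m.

E 684680 m, N 3098030 m

Zone 43 central meridian λ₀ = 6×43 − 183 = 75°; Δλ = +1.8780°.
Transverse Mercator on WGS84 with k₀ = 0.9996 gives E = 684677.533 m, N = 3098025.172 m.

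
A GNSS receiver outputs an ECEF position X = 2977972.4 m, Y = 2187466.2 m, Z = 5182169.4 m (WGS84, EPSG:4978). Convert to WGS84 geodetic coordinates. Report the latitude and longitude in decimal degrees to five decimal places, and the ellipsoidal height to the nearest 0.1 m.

lat 54.69170°, lon 36.29910°, h 669.9 m

λ = atan2(Y, X) = 36.29910018°; p = √(X²+Y²) = 3695041.0 m.
Bowring's method on WGS84 (a = 6378137 m, b = 6356752.314 m) gives φ = 54.69170026°, h = 669.859 m.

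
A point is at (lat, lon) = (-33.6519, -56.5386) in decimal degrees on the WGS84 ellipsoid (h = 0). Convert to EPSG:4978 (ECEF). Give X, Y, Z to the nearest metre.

WGS84: a = 6378137 m, e² = 0.006694380; N(φ) = a/√(1−e²sin²φ) = 6384702.874 m.
X = (N+h)·cosφ·cosλ = 2930421.752 m; Y = (N+h)·cosφ·sinλ = -4433871.527 m; Z = (N(1−e²)+h)·sinφ = -3514371.212 m.

X 2930422 m, Y -4433872 m, Z -3514371 m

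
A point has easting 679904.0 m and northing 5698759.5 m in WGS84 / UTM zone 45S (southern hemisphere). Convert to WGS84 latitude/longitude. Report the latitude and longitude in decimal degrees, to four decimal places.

Zone 45S: λ₀ = 87°, k₀ = 0.9996, false easting 500000 m, false northing 10000000 m.
Meridian distance M = (N − FN)/k₀ = -4302961.7 m.
Inverse transverse Mercator on WGS84 gives φ = -38.84159964°, λ = 89.07289960°.

lat -38.8416°, lon 89.0729°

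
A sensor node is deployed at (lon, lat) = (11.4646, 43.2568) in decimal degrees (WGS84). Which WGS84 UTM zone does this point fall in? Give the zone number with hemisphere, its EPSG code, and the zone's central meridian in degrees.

UTM zone = ⌊(λ + 180)/6⌋ + 1; 11.4646° ∈ [6°, 12°) → zone 32.
Hemisphere: N (φ ≥ 0).
Central meridian λ₀ = 6×32 − 183 = 9°.
EPSG code: 32632.

Zone 32N (EPSG:32632), central meridian 9°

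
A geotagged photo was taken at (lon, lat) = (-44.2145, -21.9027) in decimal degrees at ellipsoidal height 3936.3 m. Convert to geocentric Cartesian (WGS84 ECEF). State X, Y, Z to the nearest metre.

X 4246051 m, Y -4131196 m, Z -2365888 m

WGS84: a = 6378137 m, e² = 0.006694380; N(φ) = a/√(1−e²sin²φ) = 6381109.821 m.
X = (N+h)·cosφ·cosλ = 4246051.401 m; Y = (N+h)·cosφ·sinλ = -4131195.821 m; Z = (N(1−e²)+h)·sinφ = -2365888.366 m.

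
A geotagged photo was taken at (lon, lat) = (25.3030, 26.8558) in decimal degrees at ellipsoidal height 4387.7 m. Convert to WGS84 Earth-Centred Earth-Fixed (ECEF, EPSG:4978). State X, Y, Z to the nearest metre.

X 5151368 m, Y 2435370 m, Z 2865952 m

WGS84: a = 6378137 m, e² = 0.006694380; N(φ) = a/√(1−e²sin²φ) = 6382498.233 m.
X = (N+h)·cosφ·cosλ = 5151367.930 m; Y = (N+h)·cosφ·sinλ = 2435370.466 m; Z = (N(1−e²)+h)·sinφ = 2865952.354 m.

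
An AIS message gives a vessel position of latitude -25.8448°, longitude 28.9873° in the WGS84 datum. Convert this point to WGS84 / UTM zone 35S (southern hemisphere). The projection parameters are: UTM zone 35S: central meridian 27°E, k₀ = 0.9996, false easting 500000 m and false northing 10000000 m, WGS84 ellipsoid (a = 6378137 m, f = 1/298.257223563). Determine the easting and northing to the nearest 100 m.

E 699200 m, N 7140000 m

Zone 35 central meridian λ₀ = 6×35 − 183 = 27°; Δλ = +1.9873°.
Transverse Mercator on WGS84 with k₀ = 0.9996 gives E = 699169.884 m, N = 7139997.234 m.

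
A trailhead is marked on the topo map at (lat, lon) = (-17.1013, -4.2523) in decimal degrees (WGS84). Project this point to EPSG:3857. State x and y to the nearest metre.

x -473364 m, y -1932620 m

Web Mercator is spherical with R = a = 6378137 m.
x = R·λ = 6378137 × -0.074216636 = -473363.871 m.
y = R·ln tan(π/4 + φ/2) = 6378137 × -0.303006999 = -1932620.150 m.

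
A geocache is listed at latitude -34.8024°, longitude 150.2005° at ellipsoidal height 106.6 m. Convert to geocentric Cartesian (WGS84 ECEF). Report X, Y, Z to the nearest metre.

WGS84: a = 6378137 m, e² = 0.006694380; N(φ) = a/√(1−e²sin²φ) = 6385102.848 m.
X = (N+h)·cosφ·cosλ = -4549766.507 m; Y = (N+h)·cosφ·sinλ = 2605623.120 m; Z = (N(1−e²)+h)·sinφ = -3619949.063 m.

X -4549767 m, Y 2605623 m, Z -3619949 m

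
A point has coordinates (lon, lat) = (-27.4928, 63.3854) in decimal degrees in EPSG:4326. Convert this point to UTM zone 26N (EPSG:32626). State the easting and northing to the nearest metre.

Zone 26 central meridian λ₀ = 6×26 − 183 = -27°; Δλ = -0.4928°.
Transverse Mercator on WGS84 with k₀ = 0.9996 gives E = 475368.246 m, N = 7028625.236 m.

E 475368 m, N 7028625 m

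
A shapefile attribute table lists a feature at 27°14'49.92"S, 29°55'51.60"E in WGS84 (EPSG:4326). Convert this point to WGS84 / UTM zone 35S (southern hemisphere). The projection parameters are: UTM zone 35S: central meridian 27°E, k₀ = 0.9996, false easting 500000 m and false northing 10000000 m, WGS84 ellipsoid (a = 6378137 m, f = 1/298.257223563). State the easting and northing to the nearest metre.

Zone 35 central meridian λ₀ = 6×35 − 183 = 27°; Δλ = +2.9310°.
Transverse Mercator on WGS84 with k₀ = 0.9996 gives E = 790235.181 m, N = 6982783.926 m.

E 790235 m, N 6982784 m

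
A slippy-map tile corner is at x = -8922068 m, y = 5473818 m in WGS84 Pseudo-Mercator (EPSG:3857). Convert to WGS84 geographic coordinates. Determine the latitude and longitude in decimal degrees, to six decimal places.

lat 44.054099°, lon -80.148301°

R = 6378137 m. λ = x/R = -80.148300504°.
φ = 2·arctan(exp(y/R)) − 90° = 2·arctan(2.35895) − 90° = 44.05409933°.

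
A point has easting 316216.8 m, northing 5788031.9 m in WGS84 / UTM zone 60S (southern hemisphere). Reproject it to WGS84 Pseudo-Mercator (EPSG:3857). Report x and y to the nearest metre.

Unproject from UTM 60S (λ₀ = 177°) → φ = -38.03679989°, λ = 174.90579994°.
Web Mercator (R = 6378137 m): x = 19470424.586 m, y = -4584625.708 m.

x 19470425 m, y -4584626 m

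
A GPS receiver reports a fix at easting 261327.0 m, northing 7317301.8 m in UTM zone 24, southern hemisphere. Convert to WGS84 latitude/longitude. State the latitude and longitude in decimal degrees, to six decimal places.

lat -24.239000°, lon -41.350500°

Zone 24S: λ₀ = -39°, k₀ = 0.9996, false easting 500000 m, false northing 10000000 m.
Meridian distance M = (N − FN)/k₀ = -2683771.7 m.
Inverse transverse Mercator on WGS84 gives φ = -24.23899982°, λ = -41.35050026°.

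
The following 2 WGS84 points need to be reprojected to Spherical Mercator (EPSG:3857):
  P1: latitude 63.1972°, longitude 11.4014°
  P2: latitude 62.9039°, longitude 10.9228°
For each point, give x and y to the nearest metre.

P1: x 1269198 m, y 9148769 m; P2: x 1215921 m, y 9076726 m

Web Mercator: x = R·λ, y = R·ln tan(π/4+φ/2), R = 6378137 m.
P1 (63.1972°, 11.4014°) → (1269198.042, 9148768.938) m.
P2 (62.9039°, 10.9228°) → (1215920.534, 9076725.659) m.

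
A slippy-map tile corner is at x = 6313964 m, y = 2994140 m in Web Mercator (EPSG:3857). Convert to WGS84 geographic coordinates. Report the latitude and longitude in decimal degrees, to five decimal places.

R = 6378137 m. λ = x/R = 56.71930365°.
φ = 2·arctan(exp(y/R)) − 90° = 2·arctan(1.59910) − 90° = 25.96010003°.

lat 25.96010°, lon 56.71930°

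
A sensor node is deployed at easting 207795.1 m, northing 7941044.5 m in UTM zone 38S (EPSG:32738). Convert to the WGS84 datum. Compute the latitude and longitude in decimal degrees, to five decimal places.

Zone 38S: λ₀ = 45°, k₀ = 0.9996, false easting 500000 m, false northing 10000000 m.
Meridian distance M = (N − FN)/k₀ = -2059779.4 m.
Inverse transverse Mercator on WGS84 gives φ = -18.60120012°, λ = 42.23109969°.

lat -18.60120°, lon 42.23110°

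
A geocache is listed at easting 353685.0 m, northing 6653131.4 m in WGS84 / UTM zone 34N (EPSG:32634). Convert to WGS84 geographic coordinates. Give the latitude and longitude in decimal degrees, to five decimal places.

lat 59.98940°, lon 18.37720°

Zone 34N: λ₀ = 21°, k₀ = 0.9996, false easting 500000 m.
Meridian distance M = (N − FN)/k₀ = 6655793.7 m.
Inverse transverse Mercator on WGS84 gives φ = 59.98940024°, λ = 18.37719944°.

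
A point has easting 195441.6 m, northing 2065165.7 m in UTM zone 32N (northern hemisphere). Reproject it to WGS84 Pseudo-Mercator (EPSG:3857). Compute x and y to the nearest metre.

x 680518 m, y 2114418 m

Unproject from UTM 32N (λ₀ = 9°) → φ = 18.65549991°, λ = 6.11319978°.
Web Mercator (R = 6378137 m): x = 680518.286 m, y = 2114418.296 m.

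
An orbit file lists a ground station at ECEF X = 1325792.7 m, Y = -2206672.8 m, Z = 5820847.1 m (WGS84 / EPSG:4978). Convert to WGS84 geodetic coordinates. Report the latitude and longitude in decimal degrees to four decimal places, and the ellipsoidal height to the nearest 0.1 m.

lat 66.2841°, lon -59.0021°, h 4462.9 m

λ = atan2(Y, X) = -59.00210016°; p = √(X²+Y²) = 2574321.5 m.
Bowring's method on WGS84 (a = 6378137 m, b = 6356752.314 m) gives φ = 66.28410035°, h = 4462.859 m.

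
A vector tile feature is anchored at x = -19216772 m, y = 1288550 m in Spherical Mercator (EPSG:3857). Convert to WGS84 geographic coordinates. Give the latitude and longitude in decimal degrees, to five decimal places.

R = 6378137 m. λ = x/R = -172.62719999°.
φ = 2·arctan(exp(y/R)) − 90° = 2·arctan(1.22388) − 90° = 11.49729593°.

lat 11.49730°, lon -172.62720°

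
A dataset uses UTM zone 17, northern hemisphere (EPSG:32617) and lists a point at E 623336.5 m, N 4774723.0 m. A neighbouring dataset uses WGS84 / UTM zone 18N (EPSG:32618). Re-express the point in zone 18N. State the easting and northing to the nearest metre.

UTM 17N → geographic: φ = 43.11519971°, λ = -79.48400044°.
UTM 18N (λ₀ = -75°) forward: E = 135175.188 m, N = 4783374.998 m.

E 135175 m, N 4783375 m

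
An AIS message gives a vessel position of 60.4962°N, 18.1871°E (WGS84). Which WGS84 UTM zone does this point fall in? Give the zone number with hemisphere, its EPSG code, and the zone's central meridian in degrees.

Zone 34N (EPSG:32634), central meridian 21°

UTM zone = ⌊(λ + 180)/6⌋ + 1; 18.1871° ∈ [18°, 24°) → zone 34.
Hemisphere: N (φ ≥ 0).
Central meridian λ₀ = 6×34 − 183 = 21°.
EPSG code: 32634.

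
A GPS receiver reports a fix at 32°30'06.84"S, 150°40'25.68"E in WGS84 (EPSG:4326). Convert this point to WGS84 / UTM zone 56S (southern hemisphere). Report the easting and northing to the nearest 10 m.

E 281460 m, N 6401550 m

Zone 56 central meridian λ₀ = 6×56 − 183 = 153°; Δλ = -2.3262°.
Transverse Mercator on WGS84 with k₀ = 0.9996 gives E = 281457.732 m, N = 6401545.672 m.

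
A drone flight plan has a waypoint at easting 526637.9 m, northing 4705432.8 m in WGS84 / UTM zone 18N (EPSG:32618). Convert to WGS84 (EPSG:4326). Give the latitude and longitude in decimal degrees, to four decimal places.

lat 42.5008°, lon -74.6758°

Zone 18N: λ₀ = -75°, k₀ = 0.9996, false easting 500000 m.
Meridian distance M = (N − FN)/k₀ = 4707315.7 m.
Inverse transverse Mercator on WGS84 gives φ = 42.50079976°, λ = -74.67580040°.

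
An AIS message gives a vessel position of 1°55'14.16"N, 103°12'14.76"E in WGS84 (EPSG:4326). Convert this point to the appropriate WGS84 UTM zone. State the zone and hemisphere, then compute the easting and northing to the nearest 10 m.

Longitude 103.2041° lies in the 6° band [102°, 108°), giving zone 48; latitude is north of the equator, so 48N.
Zone 48 central meridian λ₀ = 6×48 − 183 = 105°; Δλ = -1.7959°.
Transverse Mercator on WGS84 with k₀ = 0.9996 gives E = 300239.947 m, N = 212389.754 m.

Zone 48N: E 300240 m, N 212390 m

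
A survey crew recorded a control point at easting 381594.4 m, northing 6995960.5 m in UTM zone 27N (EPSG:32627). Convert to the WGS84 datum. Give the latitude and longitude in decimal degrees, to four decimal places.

Zone 27N: λ₀ = -21°, k₀ = 0.9996, false easting 500000 m.
Meridian distance M = (N − FN)/k₀ = 6998760.0 m.
Inverse transverse Mercator on WGS84 gives φ = 63.07370023°, λ = -23.34389929°.

lat 63.0737°, lon -23.3439°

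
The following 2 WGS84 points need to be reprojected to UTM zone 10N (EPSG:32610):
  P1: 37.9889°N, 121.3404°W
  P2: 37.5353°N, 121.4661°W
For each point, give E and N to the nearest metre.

P1: E 645735 m, N 4205883 m; P2: E 635522 m, N 4155363 m

UTM zone 10N: λ₀ = -123°, k₀ = 0.9996.
P1 (37.9889°, -121.3404°) → (645735.394, 4205882.781) m.
P2 (37.5353°, -121.4661°) → (635521.895, 4155363.001) m.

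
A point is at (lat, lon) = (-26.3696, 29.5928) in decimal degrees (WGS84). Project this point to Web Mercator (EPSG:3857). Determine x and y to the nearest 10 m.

Web Mercator is spherical with R = a = 6378137 m.
x = R·λ = 6378137 × 0.516491795 = 3294255.427 m.
y = R·ln tan(π/4 + φ/2) = 6378137 × -0.477401155 = -3044929.968 m.

x 3294260 m, y -3044930 m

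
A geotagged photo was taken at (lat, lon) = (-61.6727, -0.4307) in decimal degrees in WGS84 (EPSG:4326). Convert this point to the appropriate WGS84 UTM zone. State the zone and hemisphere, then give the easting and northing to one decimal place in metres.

Longitude -0.4307° lies in the 6° band [-6°, 0°), giving zone 30; latitude is south of the equator, so 30S.
Zone 30 central meridian λ₀ = 6×30 − 183 = -3°; Δλ = +2.5693°.
Transverse Mercator on WGS84 with k₀ = 0.9996 gives E = 635989.325 m, N = 3159595.925 m.

Zone 30S: E 635989.3 m, N 3159595.9 m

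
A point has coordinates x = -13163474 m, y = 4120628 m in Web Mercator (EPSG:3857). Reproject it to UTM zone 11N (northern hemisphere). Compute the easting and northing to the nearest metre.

Web Mercator inverse (R = 6378137 m) → φ = 34.68110063°, λ = -118.24949886°.
UTM 11N forward: E = 385537.349 m, N = 3838389.509 m.

E 385537 m, N 3838390 m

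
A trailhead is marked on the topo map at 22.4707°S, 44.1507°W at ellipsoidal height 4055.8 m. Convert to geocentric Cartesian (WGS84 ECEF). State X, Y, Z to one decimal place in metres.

WGS84: a = 6378137 m, e² = 0.006694380; N(φ) = a/√(1−e²sin²φ) = 6381258.038 m.
X = (N+h)·cosφ·cosλ = 4233675.904 m; Y = (N+h)·cosφ·sinλ = -4109988.035 m; Z = (N(1−e²)+h)·sinφ = -2424209.222 m.

X 4233675.9 m, Y -4109988.0 m, Z -2424209.2 m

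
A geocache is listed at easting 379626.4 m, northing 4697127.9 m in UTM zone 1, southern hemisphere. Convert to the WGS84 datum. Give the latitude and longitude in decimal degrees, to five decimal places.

Zone 1S: λ₀ = -177°, k₀ = 0.9996, false easting 500000 m, false northing 10000000 m.
Meridian distance M = (N − FN)/k₀ = -5304994.1 m.
Inverse transverse Mercator on WGS84 gives φ = -47.86790004°, λ = -178.60960051°.

lat -47.86790°, lon -178.60960°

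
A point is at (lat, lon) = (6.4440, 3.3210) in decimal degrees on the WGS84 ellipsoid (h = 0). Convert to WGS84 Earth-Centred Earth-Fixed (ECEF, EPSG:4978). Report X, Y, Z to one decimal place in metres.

WGS84: a = 6378137 m, e² = 0.006694380; N(φ) = a/√(1−e²sin²φ) = 6378405.928 m.
X = (N+h)·cosφ·cosλ = 6327463.420 m; Y = (N+h)·cosφ·sinλ = 367166.141 m; Z = (N(1−e²)+h)·sinφ = 711069.376 m.

X 6327463.4 m, Y 367166.1 m, Z 711069.4 m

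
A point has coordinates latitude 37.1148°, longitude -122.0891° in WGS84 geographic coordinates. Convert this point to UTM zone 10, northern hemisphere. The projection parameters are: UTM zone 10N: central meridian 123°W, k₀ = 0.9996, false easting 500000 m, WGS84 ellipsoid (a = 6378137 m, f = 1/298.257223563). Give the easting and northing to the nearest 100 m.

Zone 10 central meridian λ₀ = 6×10 − 183 = -123°; Δλ = +0.9109°.
Transverse Mercator on WGS84 with k₀ = 0.9996 gives E = 580927.225 m, N = 4107995.825 m.

E 580900 m, N 4108000 m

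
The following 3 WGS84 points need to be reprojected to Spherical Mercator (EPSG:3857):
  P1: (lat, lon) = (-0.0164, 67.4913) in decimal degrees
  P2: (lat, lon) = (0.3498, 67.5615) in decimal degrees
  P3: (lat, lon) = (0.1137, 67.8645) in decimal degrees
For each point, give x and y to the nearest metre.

P1: x 7513097 m, y -1826 m; P2: x 7520912 m, y 38940 m; P3: x 7554642 m, y 12657 m

Web Mercator: x = R·λ, y = R·ln tan(π/4+φ/2), R = 6378137 m.
P1 (-0.0164°, 67.4913°) → (7513097.149, -1825.640) m.
P2 (0.3498°, 67.5615°) → (7520911.777, 38939.800) m.
P3 (0.1137°, 67.8645°) → (7554641.583, 12657.034) m.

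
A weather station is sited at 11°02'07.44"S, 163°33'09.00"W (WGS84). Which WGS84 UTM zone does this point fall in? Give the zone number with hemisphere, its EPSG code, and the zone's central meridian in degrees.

UTM zone = ⌊(λ + 180)/6⌋ + 1; -163.5525° ∈ [-168°, -162°) → zone 3.
Hemisphere: S (φ < 0).
Central meridian λ₀ = 6×3 − 183 = -165°.
EPSG code: 32703.

Zone 3S (EPSG:32703), central meridian -165°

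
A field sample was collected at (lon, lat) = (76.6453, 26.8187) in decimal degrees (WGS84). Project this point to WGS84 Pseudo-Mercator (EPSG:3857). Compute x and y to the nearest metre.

x 8532116 m, y 3100839 m

Web Mercator is spherical with R = a = 6378137 m.
x = R·λ = 6378137 × 1.337712841 = 8532115.768 m.
y = R·ln tan(π/4 + φ/2) = 6378137 × 0.486166872 = 3100838.913 m.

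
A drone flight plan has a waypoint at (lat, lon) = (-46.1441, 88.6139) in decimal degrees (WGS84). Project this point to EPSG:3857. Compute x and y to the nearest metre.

Web Mercator is spherical with R = a = 6378137 m.
x = R·λ = 6378137 × 1.546604318 = 9864454.225 m.
y = R·ln tan(π/4 + φ/2) = 6378137 × -0.909900727 = -5803471.493 m.

x 9864454 m, y -5803471 m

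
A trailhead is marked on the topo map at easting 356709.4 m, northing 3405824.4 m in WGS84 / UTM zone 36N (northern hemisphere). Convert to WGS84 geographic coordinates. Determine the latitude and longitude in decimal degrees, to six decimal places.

Zone 36N: λ₀ = 33°, k₀ = 0.9996, false easting 500000 m.
Meridian distance M = (N − FN)/k₀ = 3407187.3 m.
Inverse transverse Mercator on WGS84 gives φ = 30.77679965°, λ = 31.50259978°.

lat 30.776800°, lon 31.502600°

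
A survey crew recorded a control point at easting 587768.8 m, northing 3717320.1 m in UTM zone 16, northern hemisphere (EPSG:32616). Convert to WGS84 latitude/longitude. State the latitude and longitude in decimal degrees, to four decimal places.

lat 33.5920°, lon -86.0541°

Zone 16N: λ₀ = -87°, k₀ = 0.9996, false easting 500000 m.
Meridian distance M = (N − FN)/k₀ = 3718807.6 m.
Inverse transverse Mercator on WGS84 gives φ = 33.59199990°, λ = -86.05409978°.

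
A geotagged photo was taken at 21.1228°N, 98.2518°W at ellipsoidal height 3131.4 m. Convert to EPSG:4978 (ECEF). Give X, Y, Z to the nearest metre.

WGS84: a = 6378137 m, e² = 0.006694380; N(φ) = a/√(1−e²sin²φ) = 6380911.278 m.
X = (N+h)·cosφ·cosλ = -854698.085 m; Y = (N+h)·cosφ·sinλ = -5893446.287 m; Z = (N(1−e²)+h)·sinφ = 2285211.343 m.

X -854698 m, Y -5893446 m, Z 2285211 m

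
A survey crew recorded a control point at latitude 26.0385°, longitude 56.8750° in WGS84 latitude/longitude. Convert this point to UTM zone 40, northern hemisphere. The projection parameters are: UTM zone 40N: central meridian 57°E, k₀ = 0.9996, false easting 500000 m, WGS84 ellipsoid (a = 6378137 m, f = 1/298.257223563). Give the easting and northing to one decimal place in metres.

E 487494.4 m, N 2879953.5 m

Zone 40 central meridian λ₀ = 6×40 − 183 = 57°; Δλ = -0.1250°.
Transverse Mercator on WGS84 with k₀ = 0.9996 gives E = 487494.366 m, N = 2879953.470 m.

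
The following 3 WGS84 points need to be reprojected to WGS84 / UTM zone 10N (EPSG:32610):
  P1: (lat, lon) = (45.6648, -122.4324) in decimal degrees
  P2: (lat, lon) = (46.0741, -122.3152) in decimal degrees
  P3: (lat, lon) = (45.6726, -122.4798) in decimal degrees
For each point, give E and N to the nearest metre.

UTM zone 10N: λ₀ = -123°, k₀ = 0.9996.
P1 (45.6648°, -122.4324°) → (544215.205, 5056962.222) m.
P2 (46.0741°, -122.3152°) → (552954.775, 5102508.494) m.
P3 (45.6726°, -122.4798°) → (540517.189, 5057803.733) m.

P1: E 544215 m, N 5056962 m; P2: E 552955 m, N 5102508 m; P3: E 540517 m, N 5057804 m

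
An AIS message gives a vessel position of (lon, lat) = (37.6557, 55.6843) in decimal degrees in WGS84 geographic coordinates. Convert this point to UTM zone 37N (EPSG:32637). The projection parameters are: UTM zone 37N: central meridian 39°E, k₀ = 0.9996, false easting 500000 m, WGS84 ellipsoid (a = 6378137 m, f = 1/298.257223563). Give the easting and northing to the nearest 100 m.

Zone 37 central meridian λ₀ = 6×37 − 183 = 39°; Δλ = -1.3443°.
Transverse Mercator on WGS84 with k₀ = 0.9996 gives E = 415479.609 m, N = 6171762.947 m.

E 415500 m, N 6171800 m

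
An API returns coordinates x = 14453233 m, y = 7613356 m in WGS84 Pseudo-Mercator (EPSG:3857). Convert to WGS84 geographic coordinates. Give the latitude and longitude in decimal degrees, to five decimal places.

lat 56.27500°, lon 129.83560°

R = 6378137 m. λ = x/R = 129.83560109°.
φ = 2·arctan(exp(y/R)) − 90° = 2·arctan(3.29915) − 90° = 56.27499853°.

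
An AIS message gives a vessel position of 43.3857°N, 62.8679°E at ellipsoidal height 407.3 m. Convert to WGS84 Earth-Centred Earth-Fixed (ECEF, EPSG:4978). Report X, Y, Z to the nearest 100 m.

WGS84: a = 6378137 m, e² = 0.006694380; N(φ) = a/√(1−e²sin²φ) = 6388234.163 m.
X = (N+h)·cosφ·cosλ = 2117374.068 m; Y = (N+h)·cosφ·sinλ = 4132001.649 m; Z = (N(1−e²)+h)·sinφ = 4359021.382 m.

X 2117400 m, Y 4132000 m, Z 4359000 m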